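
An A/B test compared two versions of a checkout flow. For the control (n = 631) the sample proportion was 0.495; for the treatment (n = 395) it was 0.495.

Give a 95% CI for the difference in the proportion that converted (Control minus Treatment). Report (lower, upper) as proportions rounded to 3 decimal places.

(-0.063, 0.063)

SE₁ = √(p̂₁(1−p̂₁)/n₁) = √(0.4950·0.5050/631) = 0.01990; SE₂ = √(0.4950·0.5050/395) = 0.02516.
Independent samples: SE of the difference = √(SE₁² + SE₂²) = √(0.00039601 + 0.0006330256) = 0.03208.
z* for 95% confidence is 1.960, so the margin of error is 1.960 × 0.03208 = 0.06288.
Point estimate p̂₁ − p̂₂ = 0.4950 − 0.4950 = 0.0000.
0.0000 ± 0.06288 → (-0.063, 0.063).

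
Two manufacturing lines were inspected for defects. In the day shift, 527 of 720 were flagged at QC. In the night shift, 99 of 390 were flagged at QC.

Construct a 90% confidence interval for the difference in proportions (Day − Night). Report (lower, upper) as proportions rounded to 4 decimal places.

p̂₁ = 527/720 = 0.7319 and p̂₂ = 99/390 = 0.2538.
SE₁ = √(p̂₁(1−p̂₁)/n₁) = √(0.7319·0.2681/720) = 0.01651; SE₂ = √(0.2538·0.7462/390) = 0.02204.
Independent samples: SE of the difference = √(SE₁² + SE₂²) = √(0.0002725801 + 0.0004857616) = 0.02754.
z* for 90% confidence is 1.645, so the margin of error is 1.645 × 0.02754 = 0.04530.
Point estimate p̂₁ − p̂₂ = 0.7319 − 0.2538 = 0.4781.
0.4781 ± 0.04530 → (0.4328, 0.5234).

(0.4328, 0.5234)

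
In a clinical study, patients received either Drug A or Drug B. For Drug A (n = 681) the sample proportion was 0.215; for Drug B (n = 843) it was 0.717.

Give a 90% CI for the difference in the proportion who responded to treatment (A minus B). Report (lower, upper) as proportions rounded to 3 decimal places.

(-0.538, -0.466)

SE₁ = √(p̂₁(1−p̂₁)/n₁) = √(0.2150·0.7850/681) = 0.01574; SE₂ = √(0.7170·0.2830/843) = 0.01551.
Independent samples: SE of the difference = √(SE₁² + SE₂²) = √(0.0002477476 + 0.0002405601) = 0.02210.
z* for 90% confidence is 1.645, so the margin of error is 1.645 × 0.02210 = 0.03635.
Point estimate p̂₁ − p̂₂ = 0.2150 − 0.7170 = -0.5020.
-0.5020 ± 0.03635 → (-0.538, -0.466).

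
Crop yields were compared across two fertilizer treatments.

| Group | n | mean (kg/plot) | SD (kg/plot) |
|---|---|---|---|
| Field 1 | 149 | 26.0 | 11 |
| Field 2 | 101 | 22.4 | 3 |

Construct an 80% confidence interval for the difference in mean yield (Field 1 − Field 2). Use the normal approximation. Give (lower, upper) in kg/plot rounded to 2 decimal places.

(2.38, 4.82)

Standard errors of each mean: 11/√149 = 0.9012 and 3/√101 = 0.2985.
SE(x̄₁ − x̄₂) = √(0.9012² + 0.2985²) = 0.9493 for independent samples with unequal variances.
With z* = 1.282, the margin is 1.282 × 0.9493 = 1.2170.
x̄₁ − x̄₂ = 26.0 − 22.4 = 3.6000; the interval is 3.6000 ± 1.2170 = (2.38, 4.82).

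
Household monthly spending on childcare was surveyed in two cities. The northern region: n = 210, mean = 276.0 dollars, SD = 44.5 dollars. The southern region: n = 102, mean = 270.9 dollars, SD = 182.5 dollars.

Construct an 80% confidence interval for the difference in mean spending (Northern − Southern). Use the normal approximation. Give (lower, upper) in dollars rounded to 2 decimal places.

(-18.40, 28.60)

SE₁ = s₁/√n₁ = 44.5/√210 = 3.0708; SE₂ = 182.5/√102 = 18.0702.
Independent samples, unequal variances: SE_diff = √(SE₁² + SE₂²) = √(9.42981264 + 326.53212804) = 18.3293.
z* = 1.282, so margin of error = 1.282 × 18.3293 = 23.4982.
Difference in means = 276.0 − 270.9 = 5.1000.
5.1000 ± 23.4982 → (-18.40, 28.60).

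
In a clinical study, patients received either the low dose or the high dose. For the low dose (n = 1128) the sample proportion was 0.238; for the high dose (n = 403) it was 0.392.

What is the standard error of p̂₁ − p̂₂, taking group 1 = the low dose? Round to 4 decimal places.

SE₁ = √(p̂₁(1−p̂₁)/n₁) = √(0.2380·0.7620/1128) = 0.01268; SE₂ = √(0.3920·0.6080/403) = 0.02432.
Independent samples: SE of the difference = √(SE₁² + SE₂²) = √(0.0001607824 + 0.0005914624) = 0.02743.

0.0274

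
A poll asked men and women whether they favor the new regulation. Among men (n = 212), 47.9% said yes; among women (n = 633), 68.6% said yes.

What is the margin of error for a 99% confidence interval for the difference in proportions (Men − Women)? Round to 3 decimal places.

0.100

Each SE is √(p̂(1−p̂)/n): √(0.4790·0.5210/212) = 0.03431 and √(0.6860·0.3140/633) = 0.01845.
SE(p̂₁ − p̂₂) = √(SE₁² + SE₂²) = √(0.0011771761 + 0.0003404025) = 0.03896, since the two samples are independent.
At 99% confidence z* = 2.576; margin = 2.576 × 0.03896 = 0.10036.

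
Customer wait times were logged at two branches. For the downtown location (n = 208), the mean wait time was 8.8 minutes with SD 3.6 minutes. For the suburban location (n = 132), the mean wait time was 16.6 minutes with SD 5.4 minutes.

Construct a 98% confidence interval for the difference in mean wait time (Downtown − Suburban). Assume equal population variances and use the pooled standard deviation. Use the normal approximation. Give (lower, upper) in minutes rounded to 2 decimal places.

s_p = √[((n₁−1)s₁² + (n₂−1)s₂²)/(n₁+n₂−2)] = √[(207·3.6² + 131·5.4²)/338] = 4.3862.
SE = 4.3862·√(1/208 + 1/132) = 0.4881.
With z* = 2.326, margin = 2.326 × 0.4881 = 1.1353.
x̄₁ − x̄₂ = 8.8 − 16.6 = -7.8000; interval -7.8000 ± 1.1353 = (-8.94, -6.66).

(-8.94, -6.66)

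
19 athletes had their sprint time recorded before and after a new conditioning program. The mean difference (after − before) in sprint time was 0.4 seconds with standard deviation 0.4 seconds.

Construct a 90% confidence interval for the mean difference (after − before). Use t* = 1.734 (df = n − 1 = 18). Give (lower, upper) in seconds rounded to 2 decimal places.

This is a matched-pairs design, so SE = s_d/√n = 0.4/√19 = 0.0918.
Margin = 1.734 × 0.0918 = 0.1592; the interval is 0.4 ± 0.1592 = (0.24, 0.56).

(0.24, 0.56)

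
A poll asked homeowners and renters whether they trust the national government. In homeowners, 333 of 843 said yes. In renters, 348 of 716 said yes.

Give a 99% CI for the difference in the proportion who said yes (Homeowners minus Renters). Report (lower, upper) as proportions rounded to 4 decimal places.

(-0.1558, -0.0262)

Sample proportions: 333/843 = 0.3950, 348/716 = 0.4860.
Each SE is √(p̂(1−p̂)/n): √(0.3950·0.6050/843) = 0.01684 and √(0.4860·0.5140/716) = 0.01868.
SE(p̂₁ − p̂₂) = √(SE₁² + SE₂²) = √(0.0002835856 + 0.0003489424) = 0.02515, since the two samples are independent.
At 99% confidence z* = 2.576; margin = 2.576 × 0.02515 = 0.06479.
The difference is 0.3950 − 0.4860 = -0.0910, so the interval is -0.0910 ± 0.06479 = (-0.1558, -0.0262).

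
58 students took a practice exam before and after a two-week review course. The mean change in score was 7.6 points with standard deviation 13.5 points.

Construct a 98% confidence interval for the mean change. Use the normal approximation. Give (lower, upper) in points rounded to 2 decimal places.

(3.48, 11.72)

This is a matched-pairs design, so SE = s_d/√n = 13.5/√58 = 1.7726.
Margin = 2.326 × 1.7726 = 4.1231; the interval is 7.6 ± 4.1231 = (3.48, 11.72).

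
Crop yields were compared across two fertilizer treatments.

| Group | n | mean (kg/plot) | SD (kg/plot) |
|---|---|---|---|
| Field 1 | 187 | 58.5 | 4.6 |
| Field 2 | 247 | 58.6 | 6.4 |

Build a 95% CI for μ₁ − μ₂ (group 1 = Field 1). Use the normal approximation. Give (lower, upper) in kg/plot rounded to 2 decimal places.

Standard errors of each mean: 4.6/√187 = 0.3364 and 6.4/√247 = 0.4072.
SE(x̄₁ − x̄₂) = √(0.3364² + 0.4072²) = 0.5282 for independent samples with unequal variances.
With z* = 1.960, the margin is 1.960 × 0.5282 = 1.0353.
x̄₁ − x̄₂ = 58.5 − 58.6 = -0.1000; the interval is -0.1000 ± 1.0353 = (-1.14, 0.94).

(-1.14, 0.94)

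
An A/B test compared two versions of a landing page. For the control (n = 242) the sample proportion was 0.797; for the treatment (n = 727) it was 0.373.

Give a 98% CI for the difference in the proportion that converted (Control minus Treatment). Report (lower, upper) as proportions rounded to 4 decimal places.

(0.3508, 0.4972)

Each SE is √(p̂(1−p̂)/n): √(0.7970·0.2030/242) = 0.02586 and √(0.3730·0.6270/727) = 0.01794.
SE(p̂₁ − p̂₂) = √(SE₁² + SE₂²) = √(0.0006687396 + 0.0003218436) = 0.03147, since the two samples are independent.
At 98% confidence z* = 2.326; margin = 2.326 × 0.03147 = 0.07320.
The difference is 0.7970 − 0.3730 = 0.4240, so the interval is 0.4240 ± 0.07320 = (0.3508, 0.4972).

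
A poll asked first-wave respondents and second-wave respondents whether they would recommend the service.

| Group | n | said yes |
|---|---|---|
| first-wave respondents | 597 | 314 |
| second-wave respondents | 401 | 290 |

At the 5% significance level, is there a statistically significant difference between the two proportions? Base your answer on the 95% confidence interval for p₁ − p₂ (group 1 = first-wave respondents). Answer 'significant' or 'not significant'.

significant

First, p̂₁ = 314/597 = 0.5260; p̂₂ = 290/401 = 0.7232.
The two standard errors are √(0.5260×0.4740/597) = 0.02044 and √(0.7232×0.2768/401) = 0.02234.
Because the samples are independent, SE_diff = √(0.02044² + 0.02234²) = 0.03028.
Using z* = 1.960 for 95%, ME = 1.960 × 0.03028 = 0.05935.
p̂₁ − p̂₂ = -0.1972; interval -0.1972 ± 0.05935 gives (-0.25655, -0.13785).
The interval (-0.25655, -0.13785) does not contain 0, so the difference is significant.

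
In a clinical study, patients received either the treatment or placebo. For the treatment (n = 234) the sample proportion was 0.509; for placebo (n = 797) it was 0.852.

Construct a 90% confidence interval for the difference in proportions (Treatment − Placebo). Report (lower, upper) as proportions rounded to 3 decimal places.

SE₁ = √(p̂₁(1−p̂₁)/n₁) = √(0.5090·0.4910/234) = 0.03268; SE₂ = √(0.8520·0.1480/797) = 0.01258.
Independent samples: SE of the difference = √(SE₁² + SE₂²) = √(0.0010679824 + 0.0001582564) = 0.03502.
z* for 90% confidence is 1.645, so the margin of error is 1.645 × 0.03502 = 0.05761.
Point estimate p̂₁ − p̂₂ = 0.5090 − 0.8520 = -0.3430.
-0.3430 ± 0.05761 → (-0.401, -0.285).

(-0.401, -0.285)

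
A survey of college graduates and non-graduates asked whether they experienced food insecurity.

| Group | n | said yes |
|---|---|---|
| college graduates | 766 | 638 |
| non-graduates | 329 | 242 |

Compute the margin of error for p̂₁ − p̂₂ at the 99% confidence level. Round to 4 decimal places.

0.0716

Sample proportions: 638/766 = 0.8329, 242/329 = 0.7356.
Each SE is √(p̂(1−p̂)/n): √(0.8329·0.1671/766) = 0.01348 and √(0.7356·0.2644/329) = 0.02431.
SE(p̂₁ − p̂₂) = √(SE₁² + SE₂²) = √(0.0001817104 + 0.0005909761) = 0.02780, since the two samples are independent.
At 99% confidence z* = 2.576; margin = 2.576 × 0.02780 = 0.07161.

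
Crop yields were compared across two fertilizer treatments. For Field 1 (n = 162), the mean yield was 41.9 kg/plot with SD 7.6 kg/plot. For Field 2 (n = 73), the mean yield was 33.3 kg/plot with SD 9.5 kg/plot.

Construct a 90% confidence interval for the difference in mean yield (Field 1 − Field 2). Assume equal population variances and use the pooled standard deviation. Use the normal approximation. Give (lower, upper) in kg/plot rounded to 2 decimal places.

Pooled variance s_p² = [161·7.6² + 72·9.5²] / (162+73−2) = 67.7998, so s_p = 8.2341.
SE_diff = s_p·√(1/n₁ + 1/n₂) = 8.2341·√(1/162 + 1/73) = 1.1607.
z* = 1.645; margin = 1.645 × 1.1607 = 1.9094.
Difference = 41.9 − 33.3 = 8.6000.
8.6000 ± 1.9094 → (6.69, 10.51).

(6.69, 10.51)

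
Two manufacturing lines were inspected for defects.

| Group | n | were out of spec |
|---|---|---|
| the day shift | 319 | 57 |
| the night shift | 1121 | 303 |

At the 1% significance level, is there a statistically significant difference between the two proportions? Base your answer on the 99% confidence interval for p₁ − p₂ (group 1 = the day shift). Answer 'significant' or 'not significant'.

First, p̂₁ = 57/319 = 0.1787; p̂₂ = 303/1121 = 0.2703.
The two standard errors are √(0.1787×0.8213/319) = 0.02145 and √(0.2703×0.7297/1121) = 0.01326.
Because the samples are independent, SE_diff = √(0.02145² + 0.01326²) = 0.02522.
Using z* = 2.576 for 99%, ME = 2.576 × 0.02522 = 0.06497.
p̂₁ − p̂₂ = -0.0916; interval -0.0916 ± 0.06497 gives (-0.15657, -0.02663).
The interval (-0.15657, -0.02663) does not contain 0, so the difference is significant.

significant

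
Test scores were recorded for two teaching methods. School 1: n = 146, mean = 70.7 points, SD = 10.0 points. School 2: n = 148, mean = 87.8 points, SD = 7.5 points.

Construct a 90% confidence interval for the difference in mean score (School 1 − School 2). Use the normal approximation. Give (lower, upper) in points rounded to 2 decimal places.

Standard errors of each mean: 10.0/√146 = 0.8276 and 7.5/√148 = 0.6165.
SE(x̄₁ − x̄₂) = √(0.8276² + 0.6165²) = 1.0320 for independent samples with unequal variances.
With z* = 1.645, the margin is 1.645 × 1.0320 = 1.6976.
x̄₁ − x̄₂ = 70.7 − 87.8 = -17.1000; the interval is -17.1000 ± 1.6976 = (-18.80, -15.40).

(-18.80, -15.40)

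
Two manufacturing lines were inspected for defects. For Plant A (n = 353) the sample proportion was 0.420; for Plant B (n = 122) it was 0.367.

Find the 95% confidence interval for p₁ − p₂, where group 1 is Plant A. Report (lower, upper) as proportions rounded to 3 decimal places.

Each SE is √(p̂(1−p̂)/n): √(0.4200·0.5800/353) = 0.02627 and √(0.3670·0.6330/122) = 0.04364.
SE(p̂₁ − p̂₂) = √(SE₁² + SE₂²) = √(0.0006901129 + 0.0019044496) = 0.05094, since the two samples are independent.
At 95% confidence z* = 1.960; margin = 1.960 × 0.05094 = 0.09984.
The difference is 0.4200 − 0.3670 = 0.0530, so the interval is 0.0530 ± 0.09984 = (-0.047, 0.153).

(-0.047, 0.153)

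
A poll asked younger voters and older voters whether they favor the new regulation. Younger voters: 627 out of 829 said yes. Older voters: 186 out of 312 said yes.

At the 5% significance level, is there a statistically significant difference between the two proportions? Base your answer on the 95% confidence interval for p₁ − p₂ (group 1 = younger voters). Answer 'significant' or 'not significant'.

significant

p̂₁ = 627/829 = 0.7563 and p̂₂ = 186/312 = 0.5962.
SE₁ = √(p̂₁(1−p̂₁)/n₁) = √(0.7563·0.2437/829) = 0.01491; SE₂ = √(0.5962·0.4038/312) = 0.02778.
Independent samples: SE of the difference = √(SE₁² + SE₂²) = √(0.0002223081 + 0.0007717284) = 0.03153.
z* for 95% confidence is 1.960, so the margin of error is 1.960 × 0.03153 = 0.06180.
Point estimate p̂₁ − p̂₂ = 0.7563 − 0.5962 = 0.1601.
0.1601 ± 0.06180 → (0.09830, 0.22190).
The interval (0.09830, 0.22190) does not contain 0, so the difference is significant.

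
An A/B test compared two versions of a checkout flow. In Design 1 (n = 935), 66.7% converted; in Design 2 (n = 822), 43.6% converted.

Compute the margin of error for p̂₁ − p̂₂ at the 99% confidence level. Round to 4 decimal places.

The two standard errors are √(0.6670×0.3330/935) = 0.01541 and √(0.4360×0.5640/822) = 0.01730.
Because the samples are independent, SE_diff = √(0.01541² + 0.01730²) = 0.02317.
Using z* = 2.576 for 99%, ME = 2.576 × 0.02317 = 0.05969.

0.0597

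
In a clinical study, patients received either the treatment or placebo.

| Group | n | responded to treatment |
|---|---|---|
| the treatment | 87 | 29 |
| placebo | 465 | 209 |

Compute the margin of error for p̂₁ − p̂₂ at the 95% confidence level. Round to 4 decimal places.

0.1089

First, p̂₁ = 29/87 = 0.3333; p̂₂ = 209/465 = 0.4495.
The two standard errors are √(0.3333×0.6667/87) = 0.05054 and √(0.4495×0.5505/465) = 0.02307.
Because the samples are independent, SE_diff = √(0.05054² + 0.02307²) = 0.05556.
Using z* = 1.960 for 95%, ME = 1.960 × 0.05556 = 0.10890.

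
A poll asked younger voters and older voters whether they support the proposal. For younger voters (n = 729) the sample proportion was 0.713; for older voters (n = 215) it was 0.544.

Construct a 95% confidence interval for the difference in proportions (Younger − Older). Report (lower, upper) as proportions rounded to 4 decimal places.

(0.0948, 0.2432)

The two standard errors are √(0.7130×0.2870/729) = 0.01675 and √(0.5440×0.4560/215) = 0.03397.
Because the samples are independent, SE_diff = √(0.01675² + 0.03397²) = 0.03788.
Using z* = 1.960 for 95%, ME = 1.960 × 0.03788 = 0.07424.
p̂₁ − p̂₂ = 0.1690; interval 0.1690 ± 0.07424 gives (0.0948, 0.2432).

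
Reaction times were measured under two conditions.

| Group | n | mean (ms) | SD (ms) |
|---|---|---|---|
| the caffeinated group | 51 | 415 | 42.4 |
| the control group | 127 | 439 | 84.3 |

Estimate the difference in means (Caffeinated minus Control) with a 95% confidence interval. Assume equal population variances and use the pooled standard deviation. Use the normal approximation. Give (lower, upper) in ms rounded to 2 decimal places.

Pooled variance s_p² = [50·42.4² + 126·84.3²] / (51+127−2) = 5598.3281, so s_p = 74.8220.
SE_diff = s_p·√(1/n₁ + 1/n₂) = 74.8220·√(1/51 + 1/127) = 12.4037.
z* = 1.960; margin = 1.960 × 12.4037 = 24.3113.
Difference = 415 − 439 = -24.0000.
-24.0000 ± 24.3113 → (-48.31, 0.31).

(-48.31, 0.31)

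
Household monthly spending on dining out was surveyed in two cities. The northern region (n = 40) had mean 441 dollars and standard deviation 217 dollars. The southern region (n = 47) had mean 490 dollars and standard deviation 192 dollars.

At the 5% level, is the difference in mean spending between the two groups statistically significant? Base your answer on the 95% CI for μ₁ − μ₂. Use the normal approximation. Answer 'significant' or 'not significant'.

SE₁ = s₁/√n₁ = 217/√40 = 34.3107; SE₂ = 192/√47 = 28.0061.
Independent samples, unequal variances: SE_diff = √(SE₁² + SE₂²) = √(1177.22413449 + 784.34163721) = 44.2896.
z* = 1.960, so margin of error = 1.960 × 44.2896 = 86.8076.
Difference in means = 441 − 490 = -49.0000.
-49.0000 ± 86.8076 → (-135.8076, 37.8076).
The interval (-135.8076, 37.8076) contains 0, so the difference is not significant.

not significant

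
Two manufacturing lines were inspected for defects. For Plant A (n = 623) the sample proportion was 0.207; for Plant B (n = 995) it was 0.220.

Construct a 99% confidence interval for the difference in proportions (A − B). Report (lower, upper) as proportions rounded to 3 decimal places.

(-0.067, 0.041)

Each SE is √(p̂(1−p̂)/n): √(0.2070·0.7930/623) = 0.01623 and √(0.2200·0.7800/995) = 0.01313.
SE(p̂₁ − p̂₂) = √(SE₁² + SE₂²) = √(0.0002634129 + 0.0001723969) = 0.02088, since the two samples are independent.
At 99% confidence z* = 2.576; margin = 2.576 × 0.02088 = 0.05379.
The difference is 0.2070 − 0.2200 = -0.0130, so the interval is -0.0130 ± 0.05379 = (-0.067, 0.041).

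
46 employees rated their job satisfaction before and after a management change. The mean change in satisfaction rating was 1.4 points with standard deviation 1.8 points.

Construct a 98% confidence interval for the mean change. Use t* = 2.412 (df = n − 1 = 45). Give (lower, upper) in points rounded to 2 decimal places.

(0.76, 2.04)

Paired design: SE = s_d/√n = 1.8/√46 = 0.2654.
t* = 2.412; margin of error = 2.412 × 0.2654 = 0.6401.
1.4 ± 0.6401 → (0.76, 2.04).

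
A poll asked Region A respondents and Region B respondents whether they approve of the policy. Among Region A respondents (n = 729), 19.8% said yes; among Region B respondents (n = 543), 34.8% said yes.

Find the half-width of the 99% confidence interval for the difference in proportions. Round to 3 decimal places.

SE₁ = √(p̂₁(1−p̂₁)/n₁) = √(0.1980·0.8020/729) = 0.01476; SE₂ = √(0.3480·0.6520/543) = 0.02044.
Independent samples: SE of the difference = √(SE₁² + SE₂²) = √(0.0002178576 + 0.0004177936) = 0.02521.
z* for 99% confidence is 2.576, so the margin of error is 2.576 × 0.02521 = 0.06494.

0.065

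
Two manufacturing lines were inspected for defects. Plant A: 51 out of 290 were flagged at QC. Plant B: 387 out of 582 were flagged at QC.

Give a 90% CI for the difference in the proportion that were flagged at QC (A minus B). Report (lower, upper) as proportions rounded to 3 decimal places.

Sample proportions: 51/290 = 0.1759, 387/582 = 0.6649.
Each SE is √(p̂(1−p̂)/n): √(0.1759·0.8241/290) = 0.02236 and √(0.6649·0.3351/582) = 0.01957.
SE(p̂₁ − p̂₂) = √(SE₁² + SE₂²) = √(0.0004999696 + 0.0003829849) = 0.02971, since the two samples are independent.
At 90% confidence z* = 1.645; margin = 1.645 × 0.02971 = 0.04887.
The difference is 0.1759 − 0.6649 = -0.4890, so the interval is -0.4890 ± 0.04887 = (-0.538, -0.440).

(-0.538, -0.440)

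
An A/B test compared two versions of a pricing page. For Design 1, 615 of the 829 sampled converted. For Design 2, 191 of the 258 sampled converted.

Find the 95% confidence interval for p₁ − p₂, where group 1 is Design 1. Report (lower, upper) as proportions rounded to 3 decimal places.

(-0.060, 0.063)

Sample proportions: 615/829 = 0.7419, 191/258 = 0.7403.
Each SE is √(p̂(1−p̂)/n): √(0.7419·0.2581/829) = 0.01520 and √(0.7403·0.2597/258) = 0.02730.
SE(p̂₁ − p̂₂) = √(SE₁² + SE₂²) = √(0.00023104 + 0.00074529) = 0.03125, since the two samples are independent.
At 95% confidence z* = 1.960; margin = 1.960 × 0.03125 = 0.06125.
The difference is 0.7419 − 0.7403 = 0.0016, so the interval is 0.0016 ± 0.06125 = (-0.060, 0.063).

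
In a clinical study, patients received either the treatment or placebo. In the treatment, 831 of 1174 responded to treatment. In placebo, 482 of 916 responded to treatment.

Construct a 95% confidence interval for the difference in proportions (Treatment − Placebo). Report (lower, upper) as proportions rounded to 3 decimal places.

(0.140, 0.223)

p̂₁ = 831/1174 = 0.7078 and p̂₂ = 482/916 = 0.5262.
SE₁ = √(p̂₁(1−p̂₁)/n₁) = √(0.7078·0.2922/1174) = 0.01327; SE₂ = √(0.5262·0.4738/916) = 0.01650.
Independent samples: SE of the difference = √(SE₁² + SE₂²) = √(0.0001760929 + 0.00027225) = 0.02117.
z* for 95% confidence is 1.960, so the margin of error is 1.960 × 0.02117 = 0.04149.
Point estimate p̂₁ − p̂₂ = 0.7078 − 0.5262 = 0.1816.
0.1816 ± 0.04149 → (0.140, 0.223).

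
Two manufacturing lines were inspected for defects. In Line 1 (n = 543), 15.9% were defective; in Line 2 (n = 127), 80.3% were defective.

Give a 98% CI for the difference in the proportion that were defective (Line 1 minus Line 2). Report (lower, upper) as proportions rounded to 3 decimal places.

(-0.734, -0.554)

The two standard errors are √(0.1590×0.8410/543) = 0.01569 and √(0.8030×0.1970/127) = 0.03529.
Because the samples are independent, SE_diff = √(0.01569² + 0.03529²) = 0.03862.
Using z* = 2.326 for 98%, ME = 2.326 × 0.03862 = 0.08983.
p̂₁ − p̂₂ = -0.6440; interval -0.6440 ± 0.08983 gives (-0.734, -0.554).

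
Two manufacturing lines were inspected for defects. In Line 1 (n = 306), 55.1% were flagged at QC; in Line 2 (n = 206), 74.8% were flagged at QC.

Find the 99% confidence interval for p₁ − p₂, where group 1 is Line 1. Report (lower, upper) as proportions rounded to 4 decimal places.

The two standard errors are √(0.5510×0.4490/306) = 0.02843 and √(0.7480×0.2520/206) = 0.03025.
Because the samples are independent, SE_diff = √(0.02843² + 0.03025²) = 0.04151.
Using z* = 2.576 for 99%, ME = 2.576 × 0.04151 = 0.10693.
p̂₁ − p̂₂ = -0.1970; interval -0.1970 ± 0.10693 gives (-0.3039, -0.0901).

(-0.3039, -0.0901)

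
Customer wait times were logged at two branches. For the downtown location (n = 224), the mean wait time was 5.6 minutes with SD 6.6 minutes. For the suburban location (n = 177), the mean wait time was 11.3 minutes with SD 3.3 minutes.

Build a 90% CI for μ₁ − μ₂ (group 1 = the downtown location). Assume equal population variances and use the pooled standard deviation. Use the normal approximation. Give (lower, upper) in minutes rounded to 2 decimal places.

Pooled variance s_p² = [223·6.6² + 176·3.3²] / (224+177−2) = 29.1492, so s_p = 5.3990.
SE_diff = s_p·√(1/n₁ + 1/n₂) = 5.3990·√(1/224 + 1/177) = 0.5430.
z* = 1.645; margin = 1.645 × 0.5430 = 0.8932.
Difference = 5.6 − 11.3 = -5.7000.
-5.7000 ± 0.8932 → (-6.59, -4.81).

(-6.59, -4.81)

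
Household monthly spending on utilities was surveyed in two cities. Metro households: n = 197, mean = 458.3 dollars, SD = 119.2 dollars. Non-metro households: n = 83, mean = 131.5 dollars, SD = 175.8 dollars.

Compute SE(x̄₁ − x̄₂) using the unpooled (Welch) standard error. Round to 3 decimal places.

21.083

SE₁ = s₁/√n₁ = 119.2/√197 = 8.4926; SE₂ = 175.8/√83 = 19.2966.
Independent samples, unequal variances: SE_diff = √(SE₁² + SE₂²) = √(72.12425476 + 372.35877156) = 21.0828.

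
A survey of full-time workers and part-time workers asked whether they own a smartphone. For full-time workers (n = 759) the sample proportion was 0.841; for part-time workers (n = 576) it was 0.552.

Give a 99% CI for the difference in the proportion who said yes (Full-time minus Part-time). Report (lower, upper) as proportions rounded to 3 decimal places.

SE₁ = √(p̂₁(1−p̂₁)/n₁) = √(0.8410·0.1590/759) = 0.01327; SE₂ = √(0.5520·0.4480/576) = 0.02072.
Independent samples: SE of the difference = √(SE₁² + SE₂²) = √(0.0001760929 + 0.0004293184) = 0.02461.
z* for 99% confidence is 2.576, so the margin of error is 2.576 × 0.02461 = 0.06340.
Point estimate p̂₁ − p̂₂ = 0.8410 − 0.5520 = 0.2890.
0.2890 ± 0.06340 → (0.226, 0.352).

(0.226, 0.352)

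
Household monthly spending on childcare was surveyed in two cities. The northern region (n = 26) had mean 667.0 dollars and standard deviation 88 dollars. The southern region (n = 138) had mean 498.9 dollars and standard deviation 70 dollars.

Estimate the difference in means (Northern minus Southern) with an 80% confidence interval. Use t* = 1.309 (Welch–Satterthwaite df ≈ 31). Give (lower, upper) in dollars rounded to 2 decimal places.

(144.20, 192.00)

SE₁ = s₁/√n₁ = 88/√26 = 17.2582; SE₂ = 70/√138 = 5.9588.
Independent samples, unequal variances: SE_diff = √(SE₁² + SE₂²) = √(297.84546724 + 35.50729744) = 18.2580.
t* = 1.309, so margin of error = 1.309 × 18.2580 = 23.8997.
Difference in means = 667.0 − 498.9 = 168.1000.
168.1000 ± 23.8997 → (144.20, 192.00).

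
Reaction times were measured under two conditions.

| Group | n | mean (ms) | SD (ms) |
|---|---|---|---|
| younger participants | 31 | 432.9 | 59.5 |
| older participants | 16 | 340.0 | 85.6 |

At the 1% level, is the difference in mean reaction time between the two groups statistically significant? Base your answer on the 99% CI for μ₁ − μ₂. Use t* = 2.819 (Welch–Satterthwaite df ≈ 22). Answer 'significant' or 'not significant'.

SE₁ = s₁/√n₁ = 59.5/√31 = 10.6865; SE₂ = 85.6/√16 = 21.4000.
Independent samples, unequal variances: SE_diff = √(SE₁² + SE₂²) = √(114.20128225 + 457.96) = 23.9199.
t* = 2.819, so margin of error = 2.819 × 23.9199 = 67.4302.
Difference in means = 432.9 − 340.0 = 92.9000.
92.9000 ± 67.4302 → (25.4698, 160.3302).
The interval (25.4698, 160.3302) does not contain 0, so the difference is significant.

significant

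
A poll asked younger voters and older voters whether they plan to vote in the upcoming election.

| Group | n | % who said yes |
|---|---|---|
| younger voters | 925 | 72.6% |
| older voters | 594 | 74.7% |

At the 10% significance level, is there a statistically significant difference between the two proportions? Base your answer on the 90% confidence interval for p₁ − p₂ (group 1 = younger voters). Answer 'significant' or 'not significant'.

The two standard errors are √(0.7260×0.2740/925) = 0.01466 and √(0.7470×0.2530/594) = 0.01784.
Because the samples are independent, SE_diff = √(0.01466² + 0.01784²) = 0.02309.
Using z* = 1.645 for 90%, ME = 1.645 × 0.02309 = 0.03798.
p̂₁ − p̂₂ = -0.0210; interval -0.0210 ± 0.03798 gives (-0.05898, 0.01698).
The interval (-0.05898, 0.01698) contains 0, so the difference is not significant.

not significant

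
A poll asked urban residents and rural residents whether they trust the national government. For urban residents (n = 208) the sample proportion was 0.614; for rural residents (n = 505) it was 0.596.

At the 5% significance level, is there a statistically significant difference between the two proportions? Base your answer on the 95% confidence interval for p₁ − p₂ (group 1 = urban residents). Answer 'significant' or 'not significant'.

not significant

The two standard errors are √(0.6140×0.3860/208) = 0.03376 and √(0.5960×0.4040/505) = 0.02184.
Because the samples are independent, SE_diff = √(0.03376² + 0.02184²) = 0.04021.
Using z* = 1.960 for 95%, ME = 1.960 × 0.04021 = 0.07881.
p̂₁ − p̂₂ = 0.0180; interval 0.0180 ± 0.07881 gives (-0.06081, 0.09681).
The interval (-0.06081, 0.09681) contains 0, so the difference is not significant.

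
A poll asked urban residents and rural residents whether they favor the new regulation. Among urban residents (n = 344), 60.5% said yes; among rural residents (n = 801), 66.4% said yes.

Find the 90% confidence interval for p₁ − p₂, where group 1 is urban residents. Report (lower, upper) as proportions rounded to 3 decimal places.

(-0.110, -0.008)

The two standard errors are √(0.6050×0.3950/344) = 0.02636 and √(0.6640×0.3360/801) = 0.01669.
Because the samples are independent, SE_diff = √(0.02636² + 0.01669²) = 0.03120.
Using z* = 1.645 for 90%, ME = 1.645 × 0.03120 = 0.05132.
p̂₁ − p̂₂ = -0.0590; interval -0.0590 ± 0.05132 gives (-0.110, -0.008).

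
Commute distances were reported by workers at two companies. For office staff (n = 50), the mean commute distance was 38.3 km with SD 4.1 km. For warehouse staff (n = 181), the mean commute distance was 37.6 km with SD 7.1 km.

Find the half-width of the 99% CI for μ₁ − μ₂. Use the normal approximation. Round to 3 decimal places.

2.020

SE₁ = s₁/√n₁ = 4.1/√50 = 0.5798; SE₂ = 7.1/√181 = 0.5277.
Independent samples, unequal variances: SE_diff = √(SE₁² + SE₂²) = √(0.33616804 + 0.27846729) = 0.7840.
z* = 2.576, so margin of error = 2.576 × 0.7840 = 2.0196.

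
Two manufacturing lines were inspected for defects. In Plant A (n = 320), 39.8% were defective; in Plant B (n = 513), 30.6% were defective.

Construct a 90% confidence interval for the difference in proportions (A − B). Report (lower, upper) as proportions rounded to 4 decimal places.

SE₁ = √(p̂₁(1−p̂₁)/n₁) = √(0.3980·0.6020/320) = 0.02736; SE₂ = √(0.3060·0.6940/513) = 0.02035.
Independent samples: SE of the difference = √(SE₁² + SE₂²) = √(0.0007485696 + 0.0004141225) = 0.03410.
z* for 90% confidence is 1.645, so the margin of error is 1.645 × 0.03410 = 0.05609.
Point estimate p̂₁ − p̂₂ = 0.3980 − 0.3060 = 0.0920.
0.0920 ± 0.05609 → (0.0359, 0.1481).

(0.0359, 0.1481)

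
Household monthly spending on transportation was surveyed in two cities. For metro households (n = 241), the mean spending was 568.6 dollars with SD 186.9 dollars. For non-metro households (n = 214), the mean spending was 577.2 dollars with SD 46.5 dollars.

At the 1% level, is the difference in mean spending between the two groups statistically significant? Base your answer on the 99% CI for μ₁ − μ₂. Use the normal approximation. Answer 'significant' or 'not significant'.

Per-group SEs: s₁/√n₁ = 186.9/√241 = 12.0393, s₂/√n₂ = 46.5/√214 = 3.1787.
Unpooled SE of the difference: √(144.94474449 + 10.10413369) = 12.4519.
Margin of error = z* · SE = 2.576 × 12.4519 = 32.0761.
x̄₁ − x̄₂ = 568.6 − 577.2 = -8.6000.
CI: -8.6000 ± 32.0761 = (-40.6761, 23.4761).
The interval (-40.6761, 23.4761) contains 0, so the difference is not significant.

not significant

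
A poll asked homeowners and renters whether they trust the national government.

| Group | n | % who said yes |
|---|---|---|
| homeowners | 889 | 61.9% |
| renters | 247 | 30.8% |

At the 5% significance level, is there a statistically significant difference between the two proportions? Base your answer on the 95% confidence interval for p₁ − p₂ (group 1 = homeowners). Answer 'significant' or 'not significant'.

significant

SE₁ = √(p̂₁(1−p̂₁)/n₁) = √(0.6190·0.3810/889) = 0.01629; SE₂ = √(0.3080·0.6920/247) = 0.02938.
Independent samples: SE of the difference = √(SE₁² + SE₂²) = √(0.0002653641 + 0.0008631844) = 0.03359.
z* for 95% confidence is 1.960, so the margin of error is 1.960 × 0.03359 = 0.06584.
Point estimate p̂₁ − p̂₂ = 0.6190 − 0.3080 = 0.3110.
0.3110 ± 0.06584 → (0.24516, 0.37684).
The interval (0.24516, 0.37684) does not contain 0, so the difference is significant.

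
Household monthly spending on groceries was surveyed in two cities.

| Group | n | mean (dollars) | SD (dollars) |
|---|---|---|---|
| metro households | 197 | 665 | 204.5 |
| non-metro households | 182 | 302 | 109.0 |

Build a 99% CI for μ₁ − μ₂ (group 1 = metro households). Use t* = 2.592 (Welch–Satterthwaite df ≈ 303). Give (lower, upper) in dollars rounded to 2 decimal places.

Standard errors of each mean: 204.5/√197 = 14.5700 and 109.0/√182 = 8.0796.
SE(x̄₁ − x̄₂) = √(14.5700² + 8.0796²) = 16.6603 for independent samples with unequal variances.
With t* = 2.592, the margin is 2.592 × 16.6603 = 43.1835.
x̄₁ − x̄₂ = 665 − 302 = 363.0000; the interval is 363.0000 ± 43.1835 = (319.82, 406.18).

(319.82, 406.18)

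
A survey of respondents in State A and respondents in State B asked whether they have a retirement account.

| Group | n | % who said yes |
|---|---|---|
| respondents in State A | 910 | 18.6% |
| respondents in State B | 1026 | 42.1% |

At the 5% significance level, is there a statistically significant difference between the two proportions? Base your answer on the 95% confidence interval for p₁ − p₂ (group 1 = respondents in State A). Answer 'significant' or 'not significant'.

significant

Each SE is √(p̂(1−p̂)/n): √(0.1860·0.8140/910) = 0.01290 and √(0.4210·0.5790/1026) = 0.01541.
SE(p̂₁ − p̂₂) = √(SE₁² + SE₂²) = √(0.00016641 + 0.0002374681) = 0.02010, since the two samples are independent.
At 95% confidence z* = 1.960; margin = 1.960 × 0.02010 = 0.03940.
The difference is 0.1860 − 0.4210 = -0.2350, so the interval is -0.2350 ± 0.03940 = (-0.27440, -0.19560).
The interval (-0.27440, -0.19560) does not contain 0, so the difference is significant.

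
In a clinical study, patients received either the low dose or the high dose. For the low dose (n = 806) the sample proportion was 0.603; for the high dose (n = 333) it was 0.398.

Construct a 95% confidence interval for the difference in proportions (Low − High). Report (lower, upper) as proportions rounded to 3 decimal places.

SE₁ = √(p̂₁(1−p̂₁)/n₁) = √(0.6030·0.3970/806) = 0.01723; SE₂ = √(0.3980·0.6020/333) = 0.02682.
Independent samples: SE of the difference = √(SE₁² + SE₂²) = √(0.0002968729 + 0.0007193124) = 0.03188.
z* for 95% confidence is 1.960, so the margin of error is 1.960 × 0.03188 = 0.06248.
Point estimate p̂₁ − p̂₂ = 0.6030 − 0.3980 = 0.2050.
0.2050 ± 0.06248 → (0.143, 0.267).

(0.143, 0.267)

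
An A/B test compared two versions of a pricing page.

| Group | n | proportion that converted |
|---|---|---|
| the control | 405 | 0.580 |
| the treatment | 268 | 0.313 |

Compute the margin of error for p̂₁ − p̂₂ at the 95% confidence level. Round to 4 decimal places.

0.0734

The two standard errors are √(0.5800×0.4200/405) = 0.02453 and √(0.3130×0.6870/268) = 0.02833.
Because the samples are independent, SE_diff = √(0.02453² + 0.02833²) = 0.03747.
Using z* = 1.960 for 95%, ME = 1.960 × 0.03747 = 0.07344.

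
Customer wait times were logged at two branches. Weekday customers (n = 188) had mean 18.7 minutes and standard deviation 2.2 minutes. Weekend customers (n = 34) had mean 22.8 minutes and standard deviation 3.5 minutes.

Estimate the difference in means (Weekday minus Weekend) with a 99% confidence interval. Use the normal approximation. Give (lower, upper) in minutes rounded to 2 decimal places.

(-5.70, -2.50)

SE₁ = s₁/√n₁ = 2.2/√188 = 0.1605; SE₂ = 3.5/√34 = 0.6002.
Independent samples, unequal variances: SE_diff = √(SE₁² + SE₂²) = √(0.02576025 + 0.36024004) = 0.6213.
z* = 2.576, so margin of error = 2.576 × 0.6213 = 1.6005.
Difference in means = 18.7 − 22.8 = -4.1000.
-4.1000 ± 1.6005 → (-5.70, -2.50).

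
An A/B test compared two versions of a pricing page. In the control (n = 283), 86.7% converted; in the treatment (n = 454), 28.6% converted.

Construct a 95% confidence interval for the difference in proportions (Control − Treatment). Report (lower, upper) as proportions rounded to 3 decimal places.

The two standard errors are √(0.8670×0.1330/283) = 0.02019 and √(0.2860×0.7140/454) = 0.02121.
Because the samples are independent, SE_diff = √(0.02019² + 0.02121²) = 0.02928.
Using z* = 1.960 for 95%, ME = 1.960 × 0.02928 = 0.05739.
p̂₁ − p̂₂ = 0.5810; interval 0.5810 ± 0.05739 gives (0.524, 0.638).

(0.524, 0.638)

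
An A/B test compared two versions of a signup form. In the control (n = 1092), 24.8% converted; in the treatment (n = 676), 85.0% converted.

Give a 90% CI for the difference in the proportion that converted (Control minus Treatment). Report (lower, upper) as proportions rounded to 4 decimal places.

The two standard errors are √(0.2480×0.7520/1092) = 0.01307 and √(0.8500×0.1500/676) = 0.01373.
Because the samples are independent, SE_diff = √(0.01307² + 0.01373²) = 0.01896.
Using z* = 1.645 for 90%, ME = 1.645 × 0.01896 = 0.03119.
p̂₁ − p̂₂ = -0.6020; interval -0.6020 ± 0.03119 gives (-0.6332, -0.5708).

(-0.6332, -0.5708)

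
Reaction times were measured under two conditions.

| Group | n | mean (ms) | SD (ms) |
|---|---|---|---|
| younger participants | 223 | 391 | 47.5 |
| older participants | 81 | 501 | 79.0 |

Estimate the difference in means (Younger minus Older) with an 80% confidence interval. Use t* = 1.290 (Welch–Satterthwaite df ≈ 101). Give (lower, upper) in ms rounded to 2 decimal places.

(-122.04, -97.96)

Per-group SEs: s₁/√n₁ = 47.5/√223 = 3.1808, s₂/√n₂ = 79.0/√81 = 8.7778.
Unpooled SE of the difference: √(10.11748864 + 77.04977284) = 9.3363.
Margin of error = t* · SE = 1.290 × 9.3363 = 12.0438.
x̄₁ − x̄₂ = 391 − 501 = -110.0000.
CI: -110.0000 ± 12.0438 = (-122.04, -97.96).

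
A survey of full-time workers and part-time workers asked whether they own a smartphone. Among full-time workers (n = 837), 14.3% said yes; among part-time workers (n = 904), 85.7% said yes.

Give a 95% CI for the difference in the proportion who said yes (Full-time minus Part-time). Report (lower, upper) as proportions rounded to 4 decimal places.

The two standard errors are √(0.1430×0.8570/837) = 0.01210 and √(0.8570×0.1430/904) = 0.01164.
Because the samples are independent, SE_diff = √(0.01210² + 0.01164²) = 0.01679.
Using z* = 1.960 for 95%, ME = 1.960 × 0.01679 = 0.03291.
p̂₁ − p̂₂ = -0.7140; interval -0.7140 ± 0.03291 gives (-0.7469, -0.6811).

(-0.7469, -0.6811)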